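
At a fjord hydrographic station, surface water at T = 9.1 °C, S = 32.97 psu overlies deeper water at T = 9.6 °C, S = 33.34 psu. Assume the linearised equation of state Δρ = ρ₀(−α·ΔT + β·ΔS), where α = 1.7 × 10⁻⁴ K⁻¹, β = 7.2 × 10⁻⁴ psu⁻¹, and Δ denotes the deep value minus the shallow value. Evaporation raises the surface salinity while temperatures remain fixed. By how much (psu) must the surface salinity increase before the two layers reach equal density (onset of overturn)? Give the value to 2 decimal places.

Neutral buoyancy requires −α(T_deep − T_surf) + β(S_deep − S_surf′) = 0.
S_surf′ = S_deep − (α/β)·ΔT = 33.34 − (1.7 × 10⁻⁴/7.2 × 10⁻⁴)·(+0.5) = 33.2219 psu.
Increase required: 33.2219 − 32.97 = 0.2519 psu.

0.25 psu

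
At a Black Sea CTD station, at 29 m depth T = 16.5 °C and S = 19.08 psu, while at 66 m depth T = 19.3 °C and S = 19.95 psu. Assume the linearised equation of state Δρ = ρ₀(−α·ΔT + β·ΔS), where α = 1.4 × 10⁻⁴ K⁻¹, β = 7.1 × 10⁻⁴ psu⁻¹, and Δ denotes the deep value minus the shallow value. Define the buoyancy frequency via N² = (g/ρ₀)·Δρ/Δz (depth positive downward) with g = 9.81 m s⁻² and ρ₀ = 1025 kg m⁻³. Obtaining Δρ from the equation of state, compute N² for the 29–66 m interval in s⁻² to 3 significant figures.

ΔT = +2.8 K, ΔS = +0.87 psu (deep − shallow).
Δρ/ρ₀ = −αΔT + βΔS = -3.92 × 10⁻⁴ + 6.177 × 10⁻⁴ = 2.257 × 10⁻⁴, so Δρ ≈ 0.2313 kg m⁻³.
N² = (g/ρ₀)·Δρ/Δz = g·(Δρ/ρ₀)/Δz = 9.81 × 2.257 × 10⁻⁴ / 37 = 5.9841 × 10⁻⁵ s⁻² ≈ 5.98 × 10⁻⁵ s⁻².

5.98 × 10⁻⁵ s⁻²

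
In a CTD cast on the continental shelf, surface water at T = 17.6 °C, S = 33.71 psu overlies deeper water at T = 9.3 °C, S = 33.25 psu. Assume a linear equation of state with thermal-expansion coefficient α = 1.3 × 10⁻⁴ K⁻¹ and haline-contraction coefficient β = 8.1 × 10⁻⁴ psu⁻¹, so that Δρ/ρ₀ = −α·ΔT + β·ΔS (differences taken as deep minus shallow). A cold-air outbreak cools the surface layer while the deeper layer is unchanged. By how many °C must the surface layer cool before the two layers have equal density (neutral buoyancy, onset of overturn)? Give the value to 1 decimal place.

5.4 °C

Neutral buoyancy requires Δρ = 0, i.e. −α(T_deep − T_surf′) + β(S_deep − S_surf) = 0.
T_surf′ = T_deep − (β/α)·ΔS = 9.3 − (8.1 × 10⁻⁴/1.3 × 10⁻⁴)·(-0.46) = 12.166 °C.
Cooling required: 17.6 − (12.166) = 5.434 °C.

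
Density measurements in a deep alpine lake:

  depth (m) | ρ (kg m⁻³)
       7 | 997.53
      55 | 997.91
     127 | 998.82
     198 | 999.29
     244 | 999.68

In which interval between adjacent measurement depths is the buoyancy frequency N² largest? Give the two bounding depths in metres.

Compute the density gradient over each adjacent pair:
  7–55 m: Δρ/Δz = 0.38/48 = 7.9 × 10⁻³ kg m⁻⁴
  55–127 m: Δρ/Δz = 0.91/72 = 0.013 kg m⁻⁴
  127–198 m: Δρ/Δz = 0.47/71 = 6.6 × 10⁻³ kg m⁻⁴
  198–244 m: Δρ/Δz = 0.39/46 = 8.5 × 10⁻³ kg m⁻⁴
The largest gradient is in the 55–127 m interval — the pycnocline.

55–127 m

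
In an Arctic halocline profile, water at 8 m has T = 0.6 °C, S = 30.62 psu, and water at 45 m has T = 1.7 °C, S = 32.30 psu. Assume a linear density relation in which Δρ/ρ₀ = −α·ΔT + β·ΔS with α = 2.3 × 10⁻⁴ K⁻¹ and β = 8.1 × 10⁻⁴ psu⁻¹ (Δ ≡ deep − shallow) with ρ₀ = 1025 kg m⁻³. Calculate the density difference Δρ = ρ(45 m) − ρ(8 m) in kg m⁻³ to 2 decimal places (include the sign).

ΔT = +1.1 K, ΔS = +1.68 psu (deep − shallow).
Δρ/ρ₀ = −(2.3 × 10⁻⁴)(+1.1) + (8.1 × 10⁻⁴)(+1.68) = 1.1078 × 10⁻³.
Δρ = 1025 × (1.1078 × 10⁻³) = +1.14 kg m⁻³.
Positive Δρ: denser below, stable.

+1.14 kg m⁻³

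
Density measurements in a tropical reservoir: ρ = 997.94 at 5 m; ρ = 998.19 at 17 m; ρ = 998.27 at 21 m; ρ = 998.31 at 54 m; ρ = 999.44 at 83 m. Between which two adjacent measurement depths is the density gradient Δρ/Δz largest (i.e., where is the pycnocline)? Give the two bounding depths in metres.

Compute the density gradient over each adjacent pair:
  5–17 m: Δρ/Δz = 0.25/12 = 0.021 kg m⁻⁴
  17–21 m: Δρ/Δz = 0.08/4 = 0.020 kg m⁻⁴
  21–54 m: Δρ/Δz = 0.04/33 = 1.2 × 10⁻³ kg m⁻⁴
  54–83 m: Δρ/Δz = 1.13/29 = 0.039 kg m⁻⁴
The largest gradient is in the 54–83 m interval — the pycnocline.

54–83 m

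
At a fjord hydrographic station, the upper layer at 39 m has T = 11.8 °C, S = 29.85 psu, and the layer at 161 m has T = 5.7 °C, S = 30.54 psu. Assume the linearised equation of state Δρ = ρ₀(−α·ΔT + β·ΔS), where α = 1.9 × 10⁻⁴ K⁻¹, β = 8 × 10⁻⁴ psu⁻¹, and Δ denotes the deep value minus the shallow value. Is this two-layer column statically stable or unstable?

ΔT = 5.7 − 11.8 = -6.1 K and ΔS = 30.54 − 29.85 = +0.69 psu (deep − shallow).
−αΔT = 1.159 × 10⁻³; βΔS = 5.52 × 10⁻⁴; sum Δρ/ρ₀ = 1.711 × 10⁻³.
Δρ/ρ₀ > 0, so Δρ > 0: deeper water is denser → statically stable.

stable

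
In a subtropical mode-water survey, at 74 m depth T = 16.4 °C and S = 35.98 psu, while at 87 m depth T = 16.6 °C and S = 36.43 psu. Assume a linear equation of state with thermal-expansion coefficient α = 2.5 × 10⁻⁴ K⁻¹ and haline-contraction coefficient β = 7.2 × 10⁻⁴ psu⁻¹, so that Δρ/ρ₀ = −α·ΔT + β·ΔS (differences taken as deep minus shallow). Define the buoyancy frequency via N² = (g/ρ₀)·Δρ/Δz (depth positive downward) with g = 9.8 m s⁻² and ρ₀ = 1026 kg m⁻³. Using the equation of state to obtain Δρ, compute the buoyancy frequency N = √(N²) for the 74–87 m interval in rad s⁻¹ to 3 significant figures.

ΔT = +0.2 K, ΔS = +0.45 psu (deep − shallow).
Δρ/ρ₀ = −αΔT + βΔS = -5.00 × 10⁻⁵ + 3.24 × 10⁻⁴ = 2.74 × 10⁻⁴, so Δρ ≈ 0.2811 kg m⁻³.
N² = (g/ρ₀)·Δρ/Δz = g·(Δρ/ρ₀)/Δz = 9.8 × 2.74 × 10⁻⁴ / 13 = 2.0655 × 10⁻⁴ s⁻².
N = √(2.0655 × 10⁻⁴) = 0.014372 rad s⁻¹ ≈ 0.0144 rad s⁻¹.

0.0144 rad s⁻¹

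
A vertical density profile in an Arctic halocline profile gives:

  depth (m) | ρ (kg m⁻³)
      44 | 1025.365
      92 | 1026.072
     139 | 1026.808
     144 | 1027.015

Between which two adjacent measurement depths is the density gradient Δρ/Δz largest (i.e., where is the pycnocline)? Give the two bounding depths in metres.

139–144 m

Compute the density gradient over each adjacent pair:
  44–92 m: Δρ/Δz = 0.707/48 = 0.015 kg m⁻⁴
  92–139 m: Δρ/Δz = 0.736/47 = 0.016 kg m⁻⁴
  139–144 m: Δρ/Δz = 0.207/5 = 0.041 kg m⁻⁴
The largest gradient is in the 139–144 m interval — the pycnocline.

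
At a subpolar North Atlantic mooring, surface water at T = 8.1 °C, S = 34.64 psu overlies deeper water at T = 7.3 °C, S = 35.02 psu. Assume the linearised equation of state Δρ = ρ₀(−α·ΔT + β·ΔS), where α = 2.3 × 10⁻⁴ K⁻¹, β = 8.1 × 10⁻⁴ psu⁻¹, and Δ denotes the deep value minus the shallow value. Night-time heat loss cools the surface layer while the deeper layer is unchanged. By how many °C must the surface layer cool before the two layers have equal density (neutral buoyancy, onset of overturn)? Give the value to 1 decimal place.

2.1 °C

Neutral buoyancy requires Δρ = 0, i.e. −α(T_deep − T_surf′) + β(S_deep − S_surf) = 0.
T_surf′ = T_deep − (β/α)·ΔS = 7.3 − (8.1 × 10⁻⁴/2.3 × 10⁻⁴)·(+0.38) = 5.962 °C.
Cooling required: 8.1 − (5.962) = 2.138 °C.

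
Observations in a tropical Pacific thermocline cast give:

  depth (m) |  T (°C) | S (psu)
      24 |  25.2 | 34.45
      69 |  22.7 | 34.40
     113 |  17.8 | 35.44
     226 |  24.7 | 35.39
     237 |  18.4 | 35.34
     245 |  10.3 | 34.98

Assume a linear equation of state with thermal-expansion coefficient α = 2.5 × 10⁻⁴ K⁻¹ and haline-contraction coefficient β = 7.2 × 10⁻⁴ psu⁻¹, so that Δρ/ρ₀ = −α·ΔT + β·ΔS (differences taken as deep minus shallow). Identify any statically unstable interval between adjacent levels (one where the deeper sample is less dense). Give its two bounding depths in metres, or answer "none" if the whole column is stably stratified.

Evaluate Δρ/ρ₀ = −αΔT + βΔS across each adjacent pair:
  24–69 m: −αΔT+βΔS = −(2.5 × 10⁻⁴)(-2.5)+(7.2 × 10⁻⁴)(-0.05) = 5.9 × 10⁻⁴ → stable
  69–113 m: −αΔT+βΔS = −(2.5 × 10⁻⁴)(-4.9)+(7.2 × 10⁻⁴)(+1.04) = 2.0 × 10⁻³ → stable
  113–226 m: −αΔT+βΔS = −(2.5 × 10⁻⁴)(+6.9)+(7.2 × 10⁻⁴)(-0.05) = -1.8 × 10⁻³ → UNSTABLE
  226–237 m: −αΔT+βΔS = −(2.5 × 10⁻⁴)(-6.3)+(7.2 × 10⁻⁴)(-0.05) = 1.5 × 10⁻³ → stable
  237–245 m: −αΔT+βΔS = −(2.5 × 10⁻⁴)(-8.1)+(7.2 × 10⁻⁴)(-0.36) = 1.8 × 10⁻³ → stable
The 113–226 m interval has Δρ < 0: lighter water underlies denser water.

113–226 m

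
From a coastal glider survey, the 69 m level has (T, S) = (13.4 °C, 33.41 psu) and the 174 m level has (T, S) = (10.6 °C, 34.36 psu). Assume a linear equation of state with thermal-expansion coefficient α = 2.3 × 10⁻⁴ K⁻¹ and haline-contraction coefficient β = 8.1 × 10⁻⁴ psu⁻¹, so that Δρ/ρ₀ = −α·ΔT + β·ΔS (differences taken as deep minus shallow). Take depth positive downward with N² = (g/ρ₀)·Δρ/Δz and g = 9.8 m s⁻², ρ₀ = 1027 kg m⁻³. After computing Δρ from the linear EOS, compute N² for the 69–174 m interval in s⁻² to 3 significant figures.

1.32 × 10⁻⁴ s⁻²

ΔT = -2.8 K, ΔS = +0.95 psu (deep − shallow).
Δρ/ρ₀ = −αΔT + βΔS = 6.44 × 10⁻⁴ + 7.695 × 10⁻⁴ = 1.4135 × 10⁻³, so Δρ ≈ 1.452 kg m⁻³.
N² = (g/ρ₀)·Δρ/Δz = g·(Δρ/ρ₀)/Δz = 9.8 × 1.4135 × 10⁻³ / 105 = 1.3193 × 10⁻⁴ s⁻² ≈ 1.32 × 10⁻⁴ s⁻².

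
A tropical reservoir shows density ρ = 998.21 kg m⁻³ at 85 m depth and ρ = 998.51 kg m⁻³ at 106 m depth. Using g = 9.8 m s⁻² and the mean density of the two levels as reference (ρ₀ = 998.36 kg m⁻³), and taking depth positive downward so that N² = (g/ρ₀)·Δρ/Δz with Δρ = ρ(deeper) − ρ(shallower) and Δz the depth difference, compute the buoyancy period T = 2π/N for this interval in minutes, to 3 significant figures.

8.84 min

Δρ = 998.51 − 998.21 = 0.30 kg m⁻³ over Δz = 106 − 85 = 21 m.
N² = (9.8/998.36) × (0.30/21) = 1.4023 × 10⁻⁴ s⁻².
N = √(1.4023 × 10⁻⁴) = 0.011842 rad s⁻¹, so T = 2π/N = 530.58 s = 8.8430 min ≈ 8.84 min.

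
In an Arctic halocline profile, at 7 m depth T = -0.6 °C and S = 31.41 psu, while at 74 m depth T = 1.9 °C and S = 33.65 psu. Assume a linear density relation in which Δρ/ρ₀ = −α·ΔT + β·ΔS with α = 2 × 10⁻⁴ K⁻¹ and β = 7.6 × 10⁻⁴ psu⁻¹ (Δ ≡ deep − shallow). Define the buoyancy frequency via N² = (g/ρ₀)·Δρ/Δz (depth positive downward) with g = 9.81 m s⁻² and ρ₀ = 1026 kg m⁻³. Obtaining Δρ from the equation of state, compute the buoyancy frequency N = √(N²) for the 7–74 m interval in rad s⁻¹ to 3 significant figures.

0.0133 rad s⁻¹

ΔT = +2.5 K, ΔS = +2.24 psu (deep − shallow).
Δρ/ρ₀ = −αΔT + βΔS = -5.00 × 10⁻⁴ + 1.7024 × 10⁻³ = 1.2024 × 10⁻³, so Δρ ≈ 1.234 kg m⁻³.
N² = (g/ρ₀)·Δρ/Δz = g·(Δρ/ρ₀)/Δz = 9.81 × 1.2024 × 10⁻³ / 67 = 1.7605 × 10⁻⁴ s⁻².
N = √(1.7605 × 10⁻⁴) = 0.013268 rad s⁻¹ ≈ 0.0133 rad s⁻¹.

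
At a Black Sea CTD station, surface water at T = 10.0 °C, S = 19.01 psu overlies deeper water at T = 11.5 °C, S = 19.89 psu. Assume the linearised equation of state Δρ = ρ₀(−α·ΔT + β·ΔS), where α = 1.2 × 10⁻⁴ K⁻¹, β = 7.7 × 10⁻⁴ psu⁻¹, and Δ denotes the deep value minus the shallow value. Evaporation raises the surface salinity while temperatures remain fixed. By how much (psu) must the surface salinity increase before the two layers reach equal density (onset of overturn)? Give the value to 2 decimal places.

0.65 psu

Neutral buoyancy requires −α(T_deep − T_surf) + β(S_deep − S_surf′) = 0.
S_surf′ = S_deep − (α/β)·ΔT = 19.89 − (1.2 × 10⁻⁴/7.7 × 10⁻⁴)·(+1.5) = 19.6562 psu.
Increase required: 19.6562 − 19.01 = 0.6462 psu.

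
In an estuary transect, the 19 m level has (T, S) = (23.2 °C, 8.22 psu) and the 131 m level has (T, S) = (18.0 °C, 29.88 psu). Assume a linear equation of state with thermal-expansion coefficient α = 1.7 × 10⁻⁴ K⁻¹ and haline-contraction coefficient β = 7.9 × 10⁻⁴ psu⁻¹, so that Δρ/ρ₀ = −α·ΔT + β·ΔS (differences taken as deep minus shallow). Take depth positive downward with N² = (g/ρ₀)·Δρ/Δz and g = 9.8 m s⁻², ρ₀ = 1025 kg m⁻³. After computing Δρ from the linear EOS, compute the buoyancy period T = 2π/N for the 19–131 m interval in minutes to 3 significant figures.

2.64 min

ΔT = -5.2 K, ΔS = +21.66 psu (deep − shallow).
Δρ/ρ₀ = −αΔT + βΔS = 8.84 × 10⁻⁴ + 0.0171114 = 0.0179954, so Δρ ≈ 18.45 kg m⁻³.
N² = (g/ρ₀)·Δρ/Δz = g·(Δρ/ρ₀)/Δz = 9.8 × 0.0179954 / 112 = 1.5746 × 10⁻³ s⁻².
N = √(1.5746 × 10⁻³) = 0.039681 rad s⁻¹ → T = 2π/N = 158.34 s = 2.6390 min ≈ 2.64 min.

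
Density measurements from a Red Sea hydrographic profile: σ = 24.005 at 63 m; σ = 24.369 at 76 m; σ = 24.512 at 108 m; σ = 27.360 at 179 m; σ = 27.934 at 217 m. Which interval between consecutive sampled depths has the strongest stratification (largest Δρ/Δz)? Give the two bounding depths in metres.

108–179 m

Compute the density gradient over each adjacent pair:
  63–76 m: Δρ/Δz = 0.364/13 = 0.028 kg m⁻⁴
  76–108 m: Δρ/Δz = 0.143/32 = 4.5 × 10⁻³ kg m⁻⁴
  108–179 m: Δρ/Δz = 2.848/71 = 0.040 kg m⁻⁴
  179–217 m: Δρ/Δz = 0.574/38 = 0.015 kg m⁻⁴
The largest gradient is in the 108–179 m interval — the pycnocline.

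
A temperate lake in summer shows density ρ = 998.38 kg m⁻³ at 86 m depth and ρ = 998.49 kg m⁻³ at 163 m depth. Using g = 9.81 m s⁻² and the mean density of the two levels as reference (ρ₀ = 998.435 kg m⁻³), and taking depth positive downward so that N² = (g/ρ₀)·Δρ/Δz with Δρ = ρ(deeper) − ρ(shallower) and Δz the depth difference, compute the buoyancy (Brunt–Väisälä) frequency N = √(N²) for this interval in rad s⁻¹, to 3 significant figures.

3.75 × 10⁻³ rad s⁻¹

Δρ = 998.49 − 998.38 = 0.11 kg m⁻³ over Δz = 163 − 86 = 77 m.
N² = (9.81/998.435) × (0.11/77) = 1.4036 × 10⁻⁵ s⁻².
N = √(1.4036 × 10⁻⁵) = 3.7465 × 10⁻³ rad s⁻¹ ≈ 3.75 × 10⁻³ rad s⁻¹.
N² > 0, so the interval is statically stable.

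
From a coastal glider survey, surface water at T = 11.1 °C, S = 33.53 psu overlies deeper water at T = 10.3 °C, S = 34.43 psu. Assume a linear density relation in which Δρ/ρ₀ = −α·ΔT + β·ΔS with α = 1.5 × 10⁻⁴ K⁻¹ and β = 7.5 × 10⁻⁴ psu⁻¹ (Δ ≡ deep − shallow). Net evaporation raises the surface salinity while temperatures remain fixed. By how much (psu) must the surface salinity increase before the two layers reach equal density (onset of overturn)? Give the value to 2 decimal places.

Neutral buoyancy requires −α(T_deep − T_surf) + β(S_deep − S_surf′) = 0.
S_surf′ = S_deep − (α/β)·ΔT = 34.43 − (1.5 × 10⁻⁴/7.5 × 10⁻⁴)·(-0.8) = 34.5900 psu.
Increase required: 34.5900 − 33.53 = 1.0600 psu.

1.06 psu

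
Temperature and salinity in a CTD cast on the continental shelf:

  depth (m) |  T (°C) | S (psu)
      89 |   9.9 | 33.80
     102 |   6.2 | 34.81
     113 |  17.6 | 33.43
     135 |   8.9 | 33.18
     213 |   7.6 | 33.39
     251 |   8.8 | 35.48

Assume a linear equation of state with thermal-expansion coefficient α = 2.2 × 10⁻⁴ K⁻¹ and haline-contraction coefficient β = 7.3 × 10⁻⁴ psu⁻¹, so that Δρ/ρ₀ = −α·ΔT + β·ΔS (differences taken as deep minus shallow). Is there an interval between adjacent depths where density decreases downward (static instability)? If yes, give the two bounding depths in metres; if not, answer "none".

102–113 m

Evaluate Δρ/ρ₀ = −αΔT + βΔS across each adjacent pair:
  89–102 m: −αΔT+βΔS = −(2.2 × 10⁻⁴)(-3.7)+(7.3 × 10⁻⁴)(+1.01) = 1.6 × 10⁻³ → stable
  102–113 m: −αΔT+βΔS = −(2.2 × 10⁻⁴)(+11.4)+(7.3 × 10⁻⁴)(-1.38) = -3.5 × 10⁻³ → UNSTABLE
  113–135 m: −αΔT+βΔS = −(2.2 × 10⁻⁴)(-8.7)+(7.3 × 10⁻⁴)(-0.25) = 1.7 × 10⁻³ → stable
  135–213 m: −αΔT+βΔS = −(2.2 × 10⁻⁴)(-1.3)+(7.3 × 10⁻⁴)(+0.21) = 4.4 × 10⁻⁴ → stable
  213–251 m: −αΔT+βΔS = −(2.2 × 10⁻⁴)(+1.2)+(7.3 × 10⁻⁴)(+2.09) = 1.3 × 10⁻³ → stable
The 102–113 m interval has Δρ < 0: lighter water underlies denser water.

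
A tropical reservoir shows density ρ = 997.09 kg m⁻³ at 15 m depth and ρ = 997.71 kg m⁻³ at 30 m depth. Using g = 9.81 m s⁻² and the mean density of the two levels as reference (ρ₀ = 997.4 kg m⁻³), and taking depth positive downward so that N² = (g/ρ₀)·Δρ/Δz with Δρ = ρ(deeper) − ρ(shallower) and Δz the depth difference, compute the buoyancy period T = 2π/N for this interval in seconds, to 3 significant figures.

Δρ = 997.71 − 997.09 = 0.62 kg m⁻³ over Δz = 30 − 15 = 15 m.
N² = (9.81/997.4) × (0.62/15) = 4.0654 × 10⁻⁴ s⁻².
N = √(4.0654 × 10⁻⁴) = 0.020163 rad s⁻¹, so T = 2π/N = 311.62 s ≈ 312 s.

312 s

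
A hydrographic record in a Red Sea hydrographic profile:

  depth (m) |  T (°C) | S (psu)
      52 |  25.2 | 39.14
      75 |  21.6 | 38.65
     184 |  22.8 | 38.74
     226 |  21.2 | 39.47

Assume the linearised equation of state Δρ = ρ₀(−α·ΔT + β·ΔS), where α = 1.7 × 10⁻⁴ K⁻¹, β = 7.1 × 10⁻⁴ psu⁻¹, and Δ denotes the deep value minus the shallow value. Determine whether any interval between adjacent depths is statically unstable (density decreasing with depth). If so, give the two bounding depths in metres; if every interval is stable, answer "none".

Evaluate Δρ/ρ₀ = −αΔT + βΔS across each adjacent pair:
  52–75 m: −αΔT+βΔS = −(1.7 × 10⁻⁴)(-3.6)+(7.1 × 10⁻⁴)(-0.49) = 2.6 × 10⁻⁴ → stable
  75–184 m: −αΔT+βΔS = −(1.7 × 10⁻⁴)(+1.2)+(7.1 × 10⁻⁴)(+0.09) = -1.4 × 10⁻⁴ → UNSTABLE
  184–226 m: −αΔT+βΔS = −(1.7 × 10⁻⁴)(-1.6)+(7.1 × 10⁻⁴)(+0.73) = 7.9 × 10⁻⁴ → stable
The 75–184 m interval has Δρ < 0: lighter water underlies denser water.

75–184 m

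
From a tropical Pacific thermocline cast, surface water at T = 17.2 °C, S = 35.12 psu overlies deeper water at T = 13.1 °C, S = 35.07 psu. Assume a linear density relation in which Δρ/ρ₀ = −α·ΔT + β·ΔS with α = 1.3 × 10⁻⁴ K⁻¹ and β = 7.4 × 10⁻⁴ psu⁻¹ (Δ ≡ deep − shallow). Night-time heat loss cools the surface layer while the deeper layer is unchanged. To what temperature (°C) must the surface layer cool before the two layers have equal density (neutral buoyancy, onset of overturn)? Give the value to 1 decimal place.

Neutral buoyancy requires Δρ = 0, i.e. −α(T_deep − T_surf′) + β(S_deep − S_surf) = 0.
T_surf′ = T_deep − (β/α)·ΔS = 13.1 − (7.4 × 10⁻⁴/1.3 × 10⁻⁴)·(-0.05) = 13.385 °C.
Cooling required: 17.2 − (13.385) = 3.815 °C.

13.4 °C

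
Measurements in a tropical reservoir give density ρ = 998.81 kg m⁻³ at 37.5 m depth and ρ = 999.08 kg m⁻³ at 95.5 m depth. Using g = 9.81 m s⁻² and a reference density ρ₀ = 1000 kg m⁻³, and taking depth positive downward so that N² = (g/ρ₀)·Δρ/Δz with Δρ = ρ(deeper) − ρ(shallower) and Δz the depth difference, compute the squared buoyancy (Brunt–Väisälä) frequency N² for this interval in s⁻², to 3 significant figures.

4.57 × 10⁻⁵ s⁻²

Δρ = 999.08 − 998.81 = 0.27 kg m⁻³ over Δz = 95.5 − 37.5 = 58 m.
N² = (9.81/1000) × (0.27/58) = 4.5667 × 10⁻⁵ s⁻² ≈ 4.57 × 10⁻⁵ s⁻².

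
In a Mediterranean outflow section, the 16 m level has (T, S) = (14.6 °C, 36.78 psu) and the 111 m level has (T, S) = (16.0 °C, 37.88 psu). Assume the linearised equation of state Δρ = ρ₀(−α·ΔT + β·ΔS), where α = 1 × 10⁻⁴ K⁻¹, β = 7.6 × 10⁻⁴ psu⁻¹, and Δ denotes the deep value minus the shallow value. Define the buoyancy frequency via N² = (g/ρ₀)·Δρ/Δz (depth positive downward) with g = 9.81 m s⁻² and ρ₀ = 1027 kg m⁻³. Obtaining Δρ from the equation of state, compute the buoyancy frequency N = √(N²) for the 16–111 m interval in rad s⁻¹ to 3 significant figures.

ΔT = +1.4 K, ΔS = +1.10 psu (deep − shallow).
Δρ/ρ₀ = −αΔT + βΔS = -1.40 × 10⁻⁴ + 8.36 × 10⁻⁴ = 6.96 × 10⁻⁴, so Δρ ≈ 0.7148 kg m⁻³.
N² = (g/ρ₀)·Δρ/Δz = g·(Δρ/ρ₀)/Δz = 9.81 × 6.96 × 10⁻⁴ / 95 = 7.1871 × 10⁻⁵ s⁻².
N = √(7.1871 × 10⁻⁵) = 8.4777 × 10⁻³ rad s⁻¹ ≈ 8.48 × 10⁻³ rad s⁻¹.

8.48 × 10⁻³ rad s⁻¹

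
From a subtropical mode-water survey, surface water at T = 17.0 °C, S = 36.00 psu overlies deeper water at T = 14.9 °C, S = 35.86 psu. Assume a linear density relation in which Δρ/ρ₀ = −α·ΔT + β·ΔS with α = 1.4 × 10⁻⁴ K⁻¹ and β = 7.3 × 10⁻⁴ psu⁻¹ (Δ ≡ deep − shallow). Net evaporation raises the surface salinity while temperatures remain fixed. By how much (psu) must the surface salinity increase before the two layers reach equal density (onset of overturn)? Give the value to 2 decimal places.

Neutral buoyancy requires −α(T_deep − T_surf) + β(S_deep − S_surf′) = 0.
S_surf′ = S_deep − (α/β)·ΔT = 35.86 − (1.4 × 10⁻⁴/7.3 × 10⁻⁴)·(-2.1) = 36.2627 psu.
Increase required: 36.2627 − 36.00 = 0.2627 psu.

0.26 psu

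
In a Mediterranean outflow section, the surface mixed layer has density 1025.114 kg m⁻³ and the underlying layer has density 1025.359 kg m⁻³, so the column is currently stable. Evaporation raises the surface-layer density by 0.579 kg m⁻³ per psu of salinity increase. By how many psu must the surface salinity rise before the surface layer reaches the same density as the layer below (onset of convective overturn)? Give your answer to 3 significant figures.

Density deficit of the surface layer: 1025.359 − 1025.114 = 0.245 kg m⁻³.
Required change = 0.245 / 0.579 = 0.423 psu.

0.423 psu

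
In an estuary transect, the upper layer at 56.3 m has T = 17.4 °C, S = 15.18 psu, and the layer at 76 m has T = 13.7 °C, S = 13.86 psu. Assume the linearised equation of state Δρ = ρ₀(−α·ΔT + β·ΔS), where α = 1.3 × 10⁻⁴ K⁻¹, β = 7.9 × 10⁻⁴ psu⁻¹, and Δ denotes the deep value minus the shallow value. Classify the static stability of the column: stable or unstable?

unstable

ΔT = 13.7 − 17.4 = -3.7 K and ΔS = 13.86 − 15.18 = -1.32 psu (deep − shallow).
−αΔT = 4.81 × 10⁻⁴; βΔS = -1.0428 × 10⁻³; sum Δρ/ρ₀ = -5.618 × 10⁻⁴.
Δρ/ρ₀ < 0, so Δρ < 0: deeper water is lighter → statically unstable; the column would overturn.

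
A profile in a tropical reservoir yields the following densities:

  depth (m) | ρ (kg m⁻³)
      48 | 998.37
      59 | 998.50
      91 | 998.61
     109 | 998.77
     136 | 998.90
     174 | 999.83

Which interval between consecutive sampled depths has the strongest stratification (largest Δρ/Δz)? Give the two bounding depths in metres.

136–174 m

Compute the density gradient over each adjacent pair:
  48–59 m: Δρ/Δz = 0.13/11 = 0.012 kg m⁻⁴
  59–91 m: Δρ/Δz = 0.11/32 = 3.4 × 10⁻³ kg m⁻⁴
  91–109 m: Δρ/Δz = 0.16/18 = 8.9 × 10⁻³ kg m⁻⁴
  109–136 m: Δρ/Δz = 0.13/27 = 4.8 × 10⁻³ kg m⁻⁴
  136–174 m: Δρ/Δz = 0.93/38 = 0.024 kg m⁻⁴
The largest gradient is in the 136–174 m interval — the pycnocline.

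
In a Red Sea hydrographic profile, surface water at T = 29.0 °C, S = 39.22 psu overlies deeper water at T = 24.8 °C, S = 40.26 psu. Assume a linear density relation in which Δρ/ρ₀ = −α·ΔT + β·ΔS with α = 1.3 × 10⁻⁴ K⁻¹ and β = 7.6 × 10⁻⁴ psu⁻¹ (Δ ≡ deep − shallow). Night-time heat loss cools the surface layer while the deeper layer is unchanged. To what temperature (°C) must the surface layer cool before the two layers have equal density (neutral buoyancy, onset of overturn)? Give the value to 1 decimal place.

Neutral buoyancy requires Δρ = 0, i.e. −α(T_deep − T_surf′) + β(S_deep − S_surf) = 0.
T_surf′ = T_deep − (β/α)·ΔS = 24.8 − (7.6 × 10⁻⁴/1.3 × 10⁻⁴)·(+1.04) = 18.720 °C.
Cooling required: 29.0 − (18.720) = 10.280 °C.

18.7 °C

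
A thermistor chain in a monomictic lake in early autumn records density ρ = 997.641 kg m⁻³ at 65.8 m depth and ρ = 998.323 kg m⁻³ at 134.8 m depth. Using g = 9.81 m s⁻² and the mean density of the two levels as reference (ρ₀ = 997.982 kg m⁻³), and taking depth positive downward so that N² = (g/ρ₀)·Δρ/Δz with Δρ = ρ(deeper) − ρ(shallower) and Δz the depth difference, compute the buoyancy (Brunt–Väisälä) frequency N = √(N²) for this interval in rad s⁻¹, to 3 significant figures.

Δρ = 998.323 − 997.641 = 0.682 kg m⁻³ over Δz = 134.8 − 65.8 = 69 m.
N² = (9.81/997.982) × (0.682/69) = 9.7159 × 10⁻⁵ s⁻².
N = √(9.7159 × 10⁻⁵) = 9.8569 × 10⁻³ rad s⁻¹ ≈ 9.86 × 10⁻³ rad s⁻¹.
Since Δρ > 0 the layer is stably stratified.

9.86 × 10⁻³ rad s⁻¹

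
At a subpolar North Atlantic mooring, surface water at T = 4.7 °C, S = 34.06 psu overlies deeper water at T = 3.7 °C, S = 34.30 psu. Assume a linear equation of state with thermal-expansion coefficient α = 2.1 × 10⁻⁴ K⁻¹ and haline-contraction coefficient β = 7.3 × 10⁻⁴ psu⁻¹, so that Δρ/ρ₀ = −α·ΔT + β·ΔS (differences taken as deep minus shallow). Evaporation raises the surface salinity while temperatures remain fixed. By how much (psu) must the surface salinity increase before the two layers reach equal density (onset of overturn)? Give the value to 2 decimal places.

0.53 psu

Neutral buoyancy requires −α(T_deep − T_surf) + β(S_deep − S_surf′) = 0.
S_surf′ = S_deep − (α/β)·ΔT = 34.30 − (2.1 × 10⁻⁴/7.3 × 10⁻⁴)·(-1.0) = 34.5877 psu.
Increase required: 34.5877 − 34.06 = 0.5277 psu.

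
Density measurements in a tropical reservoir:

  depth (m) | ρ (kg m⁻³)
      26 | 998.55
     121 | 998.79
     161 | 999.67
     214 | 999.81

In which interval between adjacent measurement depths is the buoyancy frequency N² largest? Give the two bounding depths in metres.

Compute the density gradient over each adjacent pair:
  26–121 m: Δρ/Δz = 0.24/95 = 2.5 × 10⁻³ kg m⁻⁴
  121–161 m: Δρ/Δz = 0.88/40 = 0.022 kg m⁻⁴
  161–214 m: Δρ/Δz = 0.14/53 = 2.6 × 10⁻³ kg m⁻⁴
The largest gradient is in the 121–161 m interval — the pycnocline.

121–161 m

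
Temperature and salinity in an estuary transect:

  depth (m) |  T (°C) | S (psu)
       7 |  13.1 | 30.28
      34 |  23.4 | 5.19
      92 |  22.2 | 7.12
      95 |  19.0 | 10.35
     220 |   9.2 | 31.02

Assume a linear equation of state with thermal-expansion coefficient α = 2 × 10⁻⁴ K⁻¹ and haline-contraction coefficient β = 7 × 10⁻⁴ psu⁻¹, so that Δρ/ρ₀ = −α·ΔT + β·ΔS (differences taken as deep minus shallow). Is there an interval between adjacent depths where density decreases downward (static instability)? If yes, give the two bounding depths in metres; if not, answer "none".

Evaluate Δρ/ρ₀ = −αΔT + βΔS across each adjacent pair:
  7–34 m: −αΔT+βΔS = −(2 × 10⁻⁴)(+10.3)+(7 × 10⁻⁴)(-25.09) = -0.020 → UNSTABLE
  34–92 m: −αΔT+βΔS = −(2 × 10⁻⁴)(-1.2)+(7 × 10⁻⁴)(+1.93) = 1.6 × 10⁻³ → stable
  92–95 m: −αΔT+βΔS = −(2 × 10⁻⁴)(-3.2)+(7 × 10⁻⁴)(+3.23) = 2.9 × 10⁻³ → stable
  95–220 m: −αΔT+βΔS = −(2 × 10⁻⁴)(-9.8)+(7 × 10⁻⁴)(+20.67) = 0.016 → stable
The 7–34 m interval has Δρ < 0: lighter water underlies denser water.

7–34 m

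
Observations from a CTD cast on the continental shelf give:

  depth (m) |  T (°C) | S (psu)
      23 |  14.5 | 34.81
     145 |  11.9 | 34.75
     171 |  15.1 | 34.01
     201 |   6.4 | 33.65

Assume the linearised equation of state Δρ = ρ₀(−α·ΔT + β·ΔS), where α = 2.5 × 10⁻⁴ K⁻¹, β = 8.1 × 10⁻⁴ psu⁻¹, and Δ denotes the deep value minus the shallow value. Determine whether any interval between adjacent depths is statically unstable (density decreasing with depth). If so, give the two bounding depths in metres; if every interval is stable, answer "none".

145–171 m

Evaluate Δρ/ρ₀ = −αΔT + βΔS across each adjacent pair:
  23–145 m: −αΔT+βΔS = −(2.5 × 10⁻⁴)(-2.6)+(8.1 × 10⁻⁴)(-0.06) = 6.0 × 10⁻⁴ → stable
  145–171 m: −αΔT+βΔS = −(2.5 × 10⁻⁴)(+3.2)+(8.1 × 10⁻⁴)(-0.74) = -1.4 × 10⁻³ → UNSTABLE
  171–201 m: −αΔT+βΔS = −(2.5 × 10⁻⁴)(-8.7)+(8.1 × 10⁻⁴)(-0.36) = 1.9 × 10⁻³ → stable
The 145–171 m interval has Δρ < 0: lighter water underlies denser water.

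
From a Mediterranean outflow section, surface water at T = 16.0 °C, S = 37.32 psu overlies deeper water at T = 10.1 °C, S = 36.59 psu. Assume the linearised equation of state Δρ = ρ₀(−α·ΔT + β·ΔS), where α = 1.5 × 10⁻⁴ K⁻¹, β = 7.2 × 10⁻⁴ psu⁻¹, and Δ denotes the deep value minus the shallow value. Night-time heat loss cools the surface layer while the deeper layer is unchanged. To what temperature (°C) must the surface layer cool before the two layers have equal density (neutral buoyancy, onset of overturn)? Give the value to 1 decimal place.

13.6 °C

Neutral buoyancy requires Δρ = 0, i.e. −α(T_deep − T_surf′) + β(S_deep − S_surf) = 0.
T_surf′ = T_deep − (β/α)·ΔS = 10.1 − (7.2 × 10⁻⁴/1.5 × 10⁻⁴)·(-0.73) = 13.604 °C.
Cooling required: 16.0 − (13.604) = 2.396 °C.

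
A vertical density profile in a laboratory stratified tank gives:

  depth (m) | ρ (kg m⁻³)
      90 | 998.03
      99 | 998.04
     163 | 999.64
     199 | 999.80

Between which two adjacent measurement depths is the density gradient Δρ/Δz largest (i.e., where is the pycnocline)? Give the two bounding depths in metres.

99–163 m

Compute the density gradient over each adjacent pair:
  90–99 m: Δρ/Δz = 0.01/9 = 1.1 × 10⁻³ kg m⁻⁴
  99–163 m: Δρ/Δz = 1.60/64 = 0.025 kg m⁻⁴
  163–199 m: Δρ/Δz = 0.16/36 = 4.4 × 10⁻³ kg m⁻⁴
The largest gradient is in the 99–163 m interval — the pycnocline.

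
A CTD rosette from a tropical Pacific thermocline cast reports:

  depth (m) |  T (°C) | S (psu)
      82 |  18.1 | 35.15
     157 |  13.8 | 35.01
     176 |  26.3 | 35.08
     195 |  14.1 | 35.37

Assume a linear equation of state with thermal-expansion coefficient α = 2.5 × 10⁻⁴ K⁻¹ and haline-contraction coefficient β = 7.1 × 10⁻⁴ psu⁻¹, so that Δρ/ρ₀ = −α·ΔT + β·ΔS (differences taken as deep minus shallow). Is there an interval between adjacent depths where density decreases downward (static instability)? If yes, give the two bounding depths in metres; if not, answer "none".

Evaluate Δρ/ρ₀ = −αΔT + βΔS across each adjacent pair:
  82–157 m: −αΔT+βΔS = −(2.5 × 10⁻⁴)(-4.3)+(7.1 × 10⁻⁴)(-0.14) = 9.8 × 10⁻⁴ → stable
  157–176 m: −αΔT+βΔS = −(2.5 × 10⁻⁴)(+12.5)+(7.1 × 10⁻⁴)(+0.07) = -3.1 × 10⁻³ → UNSTABLE
  176–195 m: −αΔT+βΔS = −(2.5 × 10⁻⁴)(-12.2)+(7.1 × 10⁻⁴)(+0.29) = 3.3 × 10⁻³ → stable
The 157–176 m interval has Δρ < 0: lighter water underlies denser water.

157–176 m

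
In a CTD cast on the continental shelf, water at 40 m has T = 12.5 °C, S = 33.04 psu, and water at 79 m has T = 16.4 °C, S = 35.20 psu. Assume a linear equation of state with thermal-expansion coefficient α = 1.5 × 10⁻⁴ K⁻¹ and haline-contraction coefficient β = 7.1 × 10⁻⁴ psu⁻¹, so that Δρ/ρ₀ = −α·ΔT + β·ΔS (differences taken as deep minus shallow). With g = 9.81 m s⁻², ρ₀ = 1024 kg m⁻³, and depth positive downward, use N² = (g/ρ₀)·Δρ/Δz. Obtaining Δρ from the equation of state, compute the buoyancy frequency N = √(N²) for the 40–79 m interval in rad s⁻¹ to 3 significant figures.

0.0154 rad s⁻¹

ΔT = +3.9 K, ΔS = +2.16 psu (deep − shallow).
Δρ/ρ₀ = −αΔT + βΔS = -5.85 × 10⁻⁴ + 1.5336 × 10⁻³ = 9.486 × 10⁻⁴, so Δρ ≈ 0.9714 kg m⁻³.
N² = (g/ρ₀)·Δρ/Δz = g·(Δρ/ρ₀)/Δz = 9.81 × 9.486 × 10⁻⁴ / 39 = 2.3861 × 10⁻⁴ s⁻².
N = √(2.3861 × 10⁻⁴) = 0.015447 rad s⁻¹ ≈ 0.0154 rad s⁻¹.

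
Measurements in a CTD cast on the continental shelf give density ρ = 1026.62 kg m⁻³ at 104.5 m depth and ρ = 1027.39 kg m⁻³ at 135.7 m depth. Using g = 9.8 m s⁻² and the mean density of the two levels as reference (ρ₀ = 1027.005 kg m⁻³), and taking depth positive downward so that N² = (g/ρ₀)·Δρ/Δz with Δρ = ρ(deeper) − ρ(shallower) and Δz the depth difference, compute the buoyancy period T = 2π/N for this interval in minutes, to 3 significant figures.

Δρ = 1027.39 − 1026.62 = 0.77 kg m⁻³ over Δz = 135.7 − 104.5 = 31.2 m.
N² = (9.8/1027.005) × (0.77/31.2) = 2.3550 × 10⁻⁴ s⁻².
N = √(2.3550 × 10⁻⁴) = 0.015346 rad s⁻¹, so T = 2π/N = 409.43 s = 6.8238 min ≈ 6.82 min.
A positive N² confirms static stability across the interval.

6.82 min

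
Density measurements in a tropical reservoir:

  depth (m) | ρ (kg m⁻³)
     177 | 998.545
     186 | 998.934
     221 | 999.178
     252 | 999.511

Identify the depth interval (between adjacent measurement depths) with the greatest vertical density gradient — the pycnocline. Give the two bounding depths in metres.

177–186 m

Compute the density gradient over each adjacent pair:
  177–186 m: Δρ/Δz = 0.389/9 = 0.043 kg m⁻⁴
  186–221 m: Δρ/Δz = 0.244/35 = 7.0 × 10⁻³ kg m⁻⁴
  221–252 m: Δρ/Δz = 0.333/31 = 0.011 kg m⁻⁴
The largest gradient is in the 177–186 m interval — the pycnocline.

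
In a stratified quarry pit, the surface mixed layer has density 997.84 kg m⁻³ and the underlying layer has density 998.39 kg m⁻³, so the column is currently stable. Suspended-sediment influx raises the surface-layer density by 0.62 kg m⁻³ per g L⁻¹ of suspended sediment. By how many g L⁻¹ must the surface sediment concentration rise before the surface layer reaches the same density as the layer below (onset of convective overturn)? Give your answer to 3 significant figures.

0.887 g L⁻¹

Density deficit of the surface layer: 998.39 − 997.84 = 0.55 kg m⁻³.
Required change = 0.55 / 0.62 = 0.887 g L⁻¹.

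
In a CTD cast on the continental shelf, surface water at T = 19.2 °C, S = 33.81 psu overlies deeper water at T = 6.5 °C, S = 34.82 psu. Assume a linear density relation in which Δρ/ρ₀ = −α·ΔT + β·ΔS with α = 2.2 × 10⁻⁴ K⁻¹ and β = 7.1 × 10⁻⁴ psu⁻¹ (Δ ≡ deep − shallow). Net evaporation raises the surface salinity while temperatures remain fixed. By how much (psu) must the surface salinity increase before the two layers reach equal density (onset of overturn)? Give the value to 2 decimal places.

Neutral buoyancy requires −α(T_deep − T_surf) + β(S_deep − S_surf′) = 0.
S_surf′ = S_deep − (α/β)·ΔT = 34.82 − (2.2 × 10⁻⁴/7.1 × 10⁻⁴)·(-12.7) = 38.7552 psu.
Increase required: 38.7552 − 33.81 = 4.9452 psu.

4.95 psu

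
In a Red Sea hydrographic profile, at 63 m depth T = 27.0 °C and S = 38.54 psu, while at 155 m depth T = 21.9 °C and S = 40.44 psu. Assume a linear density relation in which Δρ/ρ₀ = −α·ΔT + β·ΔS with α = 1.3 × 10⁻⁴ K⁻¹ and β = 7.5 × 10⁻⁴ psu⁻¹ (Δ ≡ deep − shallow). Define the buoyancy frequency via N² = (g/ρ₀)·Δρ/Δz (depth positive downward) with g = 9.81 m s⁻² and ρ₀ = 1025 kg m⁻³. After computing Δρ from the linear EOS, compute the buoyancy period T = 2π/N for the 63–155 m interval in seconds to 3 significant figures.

421 s

ΔT = -5.1 K, ΔS = +1.90 psu (deep − shallow).
Δρ/ρ₀ = −αΔT + βΔS = 6.63 × 10⁻⁴ + 1.425 × 10⁻³ = 2.088 × 10⁻³, so Δρ ≈ 2.140 kg m⁻³.
N² = (g/ρ₀)·Δρ/Δz = g·(Δρ/ρ₀)/Δz = 9.81 × 2.088 × 10⁻³ / 92 = 2.2264 × 10⁻⁴ s⁻².
N = √(2.2264 × 10⁻⁴) = 0.014921 rad s⁻¹ → T = 2π/N = 421.10 s ≈ 421 s.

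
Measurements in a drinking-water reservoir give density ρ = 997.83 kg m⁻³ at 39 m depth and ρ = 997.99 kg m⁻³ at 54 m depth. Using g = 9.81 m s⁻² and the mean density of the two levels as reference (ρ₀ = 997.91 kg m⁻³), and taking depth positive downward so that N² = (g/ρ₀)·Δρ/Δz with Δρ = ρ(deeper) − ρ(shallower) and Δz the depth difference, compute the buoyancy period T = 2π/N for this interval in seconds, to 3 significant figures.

614 s

Δρ = 997.99 − 997.83 = 0.16 kg m⁻³ over Δz = 54 − 39 = 15 m.
N² = (9.81/997.91) × (0.16/15) = 1.0486 × 10⁻⁴ s⁻².
N = √(1.0486 × 10⁻⁴) = 0.010240 rad s⁻¹, so T = 2π/N = 613.59 s ≈ 614 s.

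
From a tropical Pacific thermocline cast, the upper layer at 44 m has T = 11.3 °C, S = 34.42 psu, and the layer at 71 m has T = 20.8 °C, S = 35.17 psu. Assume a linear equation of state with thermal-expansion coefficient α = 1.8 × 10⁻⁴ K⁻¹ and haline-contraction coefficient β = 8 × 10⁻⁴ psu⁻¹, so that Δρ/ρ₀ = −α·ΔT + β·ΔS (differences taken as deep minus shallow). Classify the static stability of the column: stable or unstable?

unstable

ΔT = 20.8 − 11.3 = +9.5 K and ΔS = 35.17 − 34.42 = +0.75 psu (deep − shallow).
−αΔT = -1.71 × 10⁻³; βΔS = 6.00 × 10⁻⁴; sum Δρ/ρ₀ = -1.11 × 10⁻³.
Δρ/ρ₀ < 0, so Δρ < 0: deeper water is lighter → statically unstable; the column would overturn.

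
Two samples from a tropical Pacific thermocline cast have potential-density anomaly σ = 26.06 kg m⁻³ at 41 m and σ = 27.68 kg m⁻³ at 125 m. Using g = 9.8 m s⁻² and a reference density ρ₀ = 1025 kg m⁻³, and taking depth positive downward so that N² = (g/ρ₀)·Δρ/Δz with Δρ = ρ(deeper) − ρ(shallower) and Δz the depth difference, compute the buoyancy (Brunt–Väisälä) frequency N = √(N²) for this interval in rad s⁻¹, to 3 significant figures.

0.0136 rad s⁻¹

Δρ = 1027.68 − 1026.06 = 1.62 kg m⁻³ over Δz = 125 − 41 = 84 m.
N² = (9.8/1025) × (1.62/84) = 1.8439 × 10⁻⁴ s⁻².
N = √(1.8439 × 10⁻⁴) = 0.013579 rad s⁻¹ ≈ 0.0136 rad s⁻¹.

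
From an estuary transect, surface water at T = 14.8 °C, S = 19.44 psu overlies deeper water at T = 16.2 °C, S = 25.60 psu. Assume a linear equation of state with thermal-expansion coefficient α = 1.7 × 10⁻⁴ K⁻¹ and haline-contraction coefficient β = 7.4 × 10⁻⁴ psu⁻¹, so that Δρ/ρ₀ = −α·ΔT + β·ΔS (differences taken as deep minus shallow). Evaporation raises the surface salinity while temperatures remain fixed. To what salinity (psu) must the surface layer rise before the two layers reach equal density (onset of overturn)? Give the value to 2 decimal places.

25.28 psu

Neutral buoyancy requires −α(T_deep − T_surf) + β(S_deep − S_surf′) = 0.
S_surf′ = S_deep − (α/β)·ΔT = 25.60 − (1.7 × 10⁻⁴/7.4 × 10⁻⁴)·(+1.4) = 25.2784 psu.
Increase required: 25.2784 − 19.44 = 5.8384 psu.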